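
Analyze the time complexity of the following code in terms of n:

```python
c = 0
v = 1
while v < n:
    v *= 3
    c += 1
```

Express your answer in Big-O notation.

Each loop level contributes: log n. Multiplying the contributions gives O(log n).

Answer: O(log n)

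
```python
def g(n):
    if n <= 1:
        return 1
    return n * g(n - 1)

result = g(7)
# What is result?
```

g(7) = 7 * 6 * 5 * 4 * 3 * 2 * 1 = 5040

Answer: 5040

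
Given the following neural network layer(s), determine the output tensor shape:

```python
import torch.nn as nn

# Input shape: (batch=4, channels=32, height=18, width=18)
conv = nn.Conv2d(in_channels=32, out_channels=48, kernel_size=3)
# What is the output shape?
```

Input: (4, 32, 18, 18) -> Output: (4, 48, 16, 16)

Answer: (4, 48, 16, 16)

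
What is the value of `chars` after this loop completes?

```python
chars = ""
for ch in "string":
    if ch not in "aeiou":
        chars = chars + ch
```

Remove vowels from 'string'
`chars` takes the values: "" → "s" → "st" → "str" → "strn" → "strng"

Answer: "strng"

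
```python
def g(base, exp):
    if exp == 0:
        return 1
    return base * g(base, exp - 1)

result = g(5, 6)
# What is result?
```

g(5, 6) = 5 * 5 * 5 * 5 * 5 * 5 = 15625

Answer: 15625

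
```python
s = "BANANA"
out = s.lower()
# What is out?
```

Trace:
`s = "BANANA"` → s = 'BANANA'
`out = s.lower()` → out = 'banana'
So out = 'banana'

Answer: 'banana'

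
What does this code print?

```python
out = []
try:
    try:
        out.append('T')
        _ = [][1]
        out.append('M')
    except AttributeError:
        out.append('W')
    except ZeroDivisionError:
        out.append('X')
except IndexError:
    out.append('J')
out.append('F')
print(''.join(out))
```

Execution trace: 'T' (try body) → 'J' (outer except IndexError) → 'F' (after the try/except). Output: TJF

Answer: TJF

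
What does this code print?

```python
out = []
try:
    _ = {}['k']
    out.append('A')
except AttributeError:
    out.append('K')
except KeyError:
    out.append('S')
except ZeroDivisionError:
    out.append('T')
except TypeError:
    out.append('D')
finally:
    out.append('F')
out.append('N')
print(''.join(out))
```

Execution trace: 'S' (except KeyError) → 'F' (finally) → 'N' (after the try/except). Output: SFN

Answer: SFN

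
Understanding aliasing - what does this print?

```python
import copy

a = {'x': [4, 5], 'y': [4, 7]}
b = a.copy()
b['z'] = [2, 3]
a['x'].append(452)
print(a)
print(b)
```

Key concept: shallow copy of dict with mutable values.
Step by step:
`a = {'x': [4, 5], 'y': [4, 7]}` → a = {'x': [4, 5], 'y': [4, 7]}
`b = a.copy()` → b = {'x': [4, 5], 'y': [4, 7]}
`b['z'] = [2, 3]` → b = {'x': [4, 5], 'y': [4, 7], 'z': [2, 3]}
`a['x'].append(452)` → a = {'x': [4, 5, 452], 'y': [4, 7]}; b = {'x': [4, 5, 452], 'y': [4, 7], 'z': [2, 3]}
`print(a)` → prints {'x': [4, 5, 452], 'y': [4, 7]}
`print(b)` → prints {'x': [4, 5, 452], 'y': [4, 7], 'z': [2, 3]}

Answer:
{'x': [4, 5, 452], 'y': [4, 7]}
{'x': [4, 5, 452], 'y': [4, 7], 'z': [2, 3]}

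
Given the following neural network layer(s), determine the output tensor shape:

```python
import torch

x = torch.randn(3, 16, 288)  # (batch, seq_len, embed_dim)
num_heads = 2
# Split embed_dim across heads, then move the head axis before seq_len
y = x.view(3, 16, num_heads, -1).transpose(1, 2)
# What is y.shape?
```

Input: (3, 16, 288) -> head_dim = 288 // 2 = 144; after view: (3, 16, 2, 144) -> after transpose(1, 2): (3, 2, 16, 144) -> Output: (3, 2, 16, 144)

Answer: (3, 2, 16, 144)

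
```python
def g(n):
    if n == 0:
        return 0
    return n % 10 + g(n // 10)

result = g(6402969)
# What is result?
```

Sum of digits of 6402969: 9 + 6 + 9 + 2 + 0 + 4 + 6 = 36

Answer: 36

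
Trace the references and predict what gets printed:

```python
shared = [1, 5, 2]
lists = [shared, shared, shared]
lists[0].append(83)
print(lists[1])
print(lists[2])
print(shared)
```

Key concept: list of same reference.
Step by step:
`shared = [1, 5, 2]` → shared = [1, 5, 2]
`lists = [shared, shared, shared]` → lists = [[1, 5, 2], [1, 5, 2], [1, 5, 2]]
`lists[0].append(83)` → shared = [1, 5, 2, 83]; lists = [[1, 5, 2, 83], [1, 5, 2, 83], [1, 5, 2, 83]]
`print(lists[1])` → prints [1, 5, 2, 83]
`print(lists[2])` → prints [1, 5, 2, 83]
`print(shared)` → prints [1, 5, 2, 83]

Answer:
[1, 5, 2, 83]
[1, 5, 2, 83]
[1, 5, 2, 83]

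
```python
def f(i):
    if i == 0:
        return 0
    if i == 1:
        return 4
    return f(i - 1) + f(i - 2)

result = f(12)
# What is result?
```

Build up from base cases: f(0)=0, f(1)=4, f(2)=4, f(3)=8, f(4)=12, f(5)=20, f(6)=32, ..., f(12)=576

Answer: 576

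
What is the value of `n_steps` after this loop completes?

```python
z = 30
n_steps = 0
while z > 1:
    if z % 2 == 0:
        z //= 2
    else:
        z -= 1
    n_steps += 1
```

Steps to reduce 30 to 1
`n_steps` takes the values: 0 → 1 → 2 → 3 → 4 → 5 → 6 → 7

Answer: 7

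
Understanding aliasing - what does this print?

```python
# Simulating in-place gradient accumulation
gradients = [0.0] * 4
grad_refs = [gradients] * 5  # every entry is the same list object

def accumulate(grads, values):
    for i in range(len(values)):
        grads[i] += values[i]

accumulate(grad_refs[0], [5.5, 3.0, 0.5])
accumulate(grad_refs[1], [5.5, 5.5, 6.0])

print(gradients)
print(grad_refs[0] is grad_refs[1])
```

Key concept: gradient accumulation aliasing.
Step by step:
`gradients = [0.0] * 4` → gradients = [0.0, 0.0, 0.0, 0.0]
`grad_refs = [gradients] * 5` → grad_refs = [[0.0, 0.0, 0.0, 0.0], [0.0, 0.0, 0.0, 0.0], [0.0, 0.0, 0.0, 0.0], [0.0, 0.0, 0.0, 0.0], [0.0, 0.0, 0.0, 0.0]]
`accumulate(grad_refs[0], [5.5, 3.0, 0.5])` → gradients = [5.5, 3.0, 0.5, 0.0]; grad_refs = [[5.5, 3.0, 0.5, 0.0], [5.5, 3.0, 0.5, 0.0], [5.5, 3.0, 0.5, 0.0], [5.5, 3.0, 0.5, 0.0], [5.5, 3.0, 0.5, 0.0]]
`accumulate(grad_refs[1], [5.5, 5.5, 6.0])` → gradients = [11.0, 8.5, 6.5, 0.0]; grad_refs = [[11.0, 8.5, 6.5, 0.0], [11.0, 8.5, 6.5, 0.0], [11.0, 8.5, 6.5, 0.0], [11.0, 8.5, 6.5, 0.0], [11.0, 8.5, 6.5, 0.0]]
`print(gradients)` → prints [11.0, 8.5, 6.5, 0.0]
`print(grad_refs[0] is grad_refs[1])` → prints True

Answer:
[11.0, 8.5, 6.5, 0.0]
True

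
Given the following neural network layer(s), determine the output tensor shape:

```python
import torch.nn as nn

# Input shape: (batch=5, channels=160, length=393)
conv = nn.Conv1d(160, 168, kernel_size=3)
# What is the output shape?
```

Input: (5, 160, 393) -> Output: (5, 168, 391)

Answer: (5, 168, 391)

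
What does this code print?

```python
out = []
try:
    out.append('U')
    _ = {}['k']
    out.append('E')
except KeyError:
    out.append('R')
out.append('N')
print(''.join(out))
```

Execution trace: 'U' (try body) → 'R' (except KeyError) → 'N' (after the try/except). Output: URN

Answer: URN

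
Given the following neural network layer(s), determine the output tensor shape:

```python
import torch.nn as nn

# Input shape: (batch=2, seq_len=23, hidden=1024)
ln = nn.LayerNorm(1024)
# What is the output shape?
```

Input: (2, 23, 1024) -> Output: (2, 23, 1024)

Answer: (2, 23, 1024)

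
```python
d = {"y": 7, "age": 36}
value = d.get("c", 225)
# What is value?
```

Trace:
`d = {"y": 7, "age": 36}` → d = {'y': 7, 'age': 36}
`value = d.get("c", 225)` → value = 225
So value = 225

Answer: 225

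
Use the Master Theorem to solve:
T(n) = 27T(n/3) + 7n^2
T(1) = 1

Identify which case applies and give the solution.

a=27, b=3, f(n)=7n^2. log_3(27) = 3. Since c=2 < 3, Case 1 applies: T(n) = Θ(n^log_b(a)) = O(n^3).

Answer: O(n^3) - Case 1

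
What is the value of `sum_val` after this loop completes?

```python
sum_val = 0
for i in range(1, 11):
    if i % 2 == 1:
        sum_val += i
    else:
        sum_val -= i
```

Add odd, subtract even
`sum_val` takes the values: 0 → 1 → -1 → 2 → -2 → 3 → -3 → 4 → -4 → 5 → -5

Answer: -5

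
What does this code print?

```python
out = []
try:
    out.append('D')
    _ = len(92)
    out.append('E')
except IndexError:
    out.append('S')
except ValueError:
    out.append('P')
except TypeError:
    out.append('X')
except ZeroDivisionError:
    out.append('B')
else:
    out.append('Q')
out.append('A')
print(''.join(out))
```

Execution trace: 'D' (try body) → 'X' (except TypeError) → 'A' (after the try/except). Output: DXA

Answer: DXA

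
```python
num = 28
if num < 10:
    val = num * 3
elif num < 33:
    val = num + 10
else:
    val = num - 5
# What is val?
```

Trace:
`num = 28` → num = 28
`if num < 10: ...` → num < 10 is False, num < 33 is True → val = 38
So val = 38

Answer: 38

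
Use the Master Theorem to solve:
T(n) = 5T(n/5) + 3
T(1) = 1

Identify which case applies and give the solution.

a=5, b=5, f(n)=3. log_5(5) = 1. Since c=0 < 1, Case 1 applies: T(n) = Θ(n^log_b(a)) = O(n).

Answer: O(n) - Case 1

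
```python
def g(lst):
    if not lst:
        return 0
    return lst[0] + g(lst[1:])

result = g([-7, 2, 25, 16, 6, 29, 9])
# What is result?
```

(-7) + 2 + 25 + 16 + 6 + 29 + 9 + 0 = 80

Answer: 80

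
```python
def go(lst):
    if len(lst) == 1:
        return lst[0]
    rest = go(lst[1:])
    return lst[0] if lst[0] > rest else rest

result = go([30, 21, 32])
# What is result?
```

Recursive max over [30, 21, 32] = 32

Answer: 32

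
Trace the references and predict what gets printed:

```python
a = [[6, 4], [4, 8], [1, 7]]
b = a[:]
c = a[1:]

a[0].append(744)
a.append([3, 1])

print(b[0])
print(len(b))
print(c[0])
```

Key concept: slice with nested mutation.
Step by step:
`a = [[6, 4], [4, 8], [1, 7]]` → a = [[6, 4], [4, 8], [1, 7]]
`b = a[:]` → b = [[6, 4], [4, 8], [1, 7]]
`c = a[1:]` → c = [[4, 8], [1, 7]]
`a[0].append(744)` → a = [[6, 4, 744], [4, 8], [1, 7]]; b = [[6, 4, 744], [4, 8], [1, 7]]
`a.append([3, 1])` → a = [[6, 4, 744], [4, 8], [1, 7], [3, 1]]
`print(b[0])` → prints [6, 4, 744]
`print(len(b))` → prints 3
`print(c[0])` → prints [4, 8]

Answer:
[6, 4, 744]
3
[4, 8]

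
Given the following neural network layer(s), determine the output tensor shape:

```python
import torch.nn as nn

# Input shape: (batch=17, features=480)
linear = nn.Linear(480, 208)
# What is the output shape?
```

Input: (17, 480) -> Output: (17, 208)

Answer: (17, 208)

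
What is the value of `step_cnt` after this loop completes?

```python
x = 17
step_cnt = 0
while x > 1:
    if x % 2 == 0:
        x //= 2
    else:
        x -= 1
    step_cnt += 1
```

Steps to reduce 17 to 1
`step_cnt` takes the values: 0 → 1 → 2 → 3 → 4 → 5

Answer: 5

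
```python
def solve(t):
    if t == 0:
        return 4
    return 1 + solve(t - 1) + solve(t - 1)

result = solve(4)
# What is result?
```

solve(t) = 1 + 2·solve(t-1), solve(0)=4. Closed form: (4+1)·2^4 - 1 = 79.

Answer: 79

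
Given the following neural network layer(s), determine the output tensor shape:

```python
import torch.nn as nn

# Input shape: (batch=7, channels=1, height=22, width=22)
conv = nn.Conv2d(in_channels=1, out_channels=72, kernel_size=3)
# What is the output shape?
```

Input: (7, 1, 22, 22) -> Output: (7, 72, 20, 20)

Answer: (7, 72, 20, 20)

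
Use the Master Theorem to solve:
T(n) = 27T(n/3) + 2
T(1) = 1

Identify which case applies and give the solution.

a=27, b=3, f(n)=2. log_3(27) = 3. Since c=0 < 3, Case 1 applies: T(n) = Θ(n^log_b(a)) = O(n^3).

Answer: O(n^3) - Case 1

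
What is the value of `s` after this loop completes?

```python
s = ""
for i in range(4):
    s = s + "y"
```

Repeat 'y' 4 times
`s` takes the values: "" → "y" → "yy" → "yyy" → "yyyy"

Answer: "yyyy"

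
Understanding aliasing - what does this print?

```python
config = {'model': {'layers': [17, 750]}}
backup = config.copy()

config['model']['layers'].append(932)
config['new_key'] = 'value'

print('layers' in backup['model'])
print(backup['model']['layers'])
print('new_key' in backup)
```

Key concept: shallow copy gotcha with nested dict.
Step by step:
`config = {'model': {'layers': [17, 750]}}` → config = {'model': {'layers': [17, 750]}}
`backup = config.copy()` → backup = {'model': {'layers': [17, 750]}}
`config['model']['layers'].append(932)` → config = {'model': {'layers': [17, 750, 932]}}; backup = {'model': {'layers': [17, 750, 932]}}
`config['new_key'] = 'value'` → config = {'model': {'layers': [17, 750, 932]}, 'new_key': 'value'}
`print('layers' in backup['model'])` → prints True
`print(backup['model']['layers'])` → prints [17, 750, 932]
`print('new_key' in backup)` → prints False

Answer:
True
[17, 750, 932]
False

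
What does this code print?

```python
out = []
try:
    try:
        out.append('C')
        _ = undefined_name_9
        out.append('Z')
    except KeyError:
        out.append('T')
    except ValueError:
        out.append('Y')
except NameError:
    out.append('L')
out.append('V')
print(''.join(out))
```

Execution trace: 'C' (inner try body) → 'L' (outer except NameError) → 'V' (after the try/except). Output: CLV

Answer: CLV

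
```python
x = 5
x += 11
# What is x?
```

Trace:
`x = 5` → x = 5
`x += 11` → x = 16
So x = 16

Answer: 16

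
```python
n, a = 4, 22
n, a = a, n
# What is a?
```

Trace:
`n, a = 4, 22` → n = 4; a = 22
`n, a = a, n` → n = 22; a = 4
So a = 4

Answer: 4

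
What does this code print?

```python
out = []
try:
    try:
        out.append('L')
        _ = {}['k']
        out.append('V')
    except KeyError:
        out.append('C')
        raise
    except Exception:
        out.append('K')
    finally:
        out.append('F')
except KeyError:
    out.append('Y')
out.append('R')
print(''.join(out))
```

Execution trace: 'L' (try body) → 'C' (except KeyError) → 'F' (finally) → 'Y' (outer except KeyError) → 'R' (after the try/except). Output: LCFYR

Answer: LCFYR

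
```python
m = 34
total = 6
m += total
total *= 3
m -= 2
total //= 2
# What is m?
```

Trace:
`m = 34` → m = 34
`total = 6` → total = 6
`m += total` → m = 40
`total *= 3` → total = 18
`m -= 2` → m = 38
`total //= 2` → total = 9
So m = 38

Answer: 38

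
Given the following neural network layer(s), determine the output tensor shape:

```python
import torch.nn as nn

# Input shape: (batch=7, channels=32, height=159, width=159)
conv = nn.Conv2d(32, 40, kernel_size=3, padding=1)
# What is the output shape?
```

Input: (7, 32, 159, 159) -> Output: (7, 40, 159, 159)

Answer: (7, 40, 159, 159)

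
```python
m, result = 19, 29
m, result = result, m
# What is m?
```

Trace:
`m, result = 19, 29` → m = 19; result = 29
`m, result = result, m` → m = 29; result = 19
So m = 29

Answer: 29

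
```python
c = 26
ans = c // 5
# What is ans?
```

Trace:
`c = 26` → c = 26
`ans = c // 5` → ans = 5
So ans = 5

Answer: 5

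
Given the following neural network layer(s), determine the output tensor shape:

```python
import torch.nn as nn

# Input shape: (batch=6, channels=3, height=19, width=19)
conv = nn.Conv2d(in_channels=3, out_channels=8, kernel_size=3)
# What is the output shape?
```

Input: (6, 3, 19, 19) -> Output: (6, 8, 17, 17)

Answer: (6, 8, 17, 17)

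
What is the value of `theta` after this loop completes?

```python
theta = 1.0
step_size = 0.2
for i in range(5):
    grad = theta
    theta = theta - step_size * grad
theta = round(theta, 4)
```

Gradient descent: w = 1.0 * (1 - 0.2)^5
`theta` takes the values: 1.0 → 0.8 → 0.64 → 0.512 → 0.4096 → 0.32768 → 0.3277

Answer: 0.3277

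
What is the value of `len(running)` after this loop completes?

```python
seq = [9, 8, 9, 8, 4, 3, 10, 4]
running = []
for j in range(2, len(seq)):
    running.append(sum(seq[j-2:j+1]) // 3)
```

Number of 3-element averages
`running` takes the values: [] → [8] → [8, 8] → [8, 8, 7] → [8, 8, 7, 5] → [8, 8, 7, 5, 5] → [8, 8, 7, 5, 5, 5]
So `len(running)` = 6

Answer: 6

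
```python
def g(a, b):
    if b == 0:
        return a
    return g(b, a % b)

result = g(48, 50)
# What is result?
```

g(48, 50) -> g(50, 48) -> g(48, 2) -> g(2, 0) -> 2

Answer: 2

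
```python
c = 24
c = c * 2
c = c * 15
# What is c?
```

Trace:
`c = 24` → c = 24
`c = c * 2` → c = 48
`c = c * 15` → c = 720
So c = 720

Answer: 720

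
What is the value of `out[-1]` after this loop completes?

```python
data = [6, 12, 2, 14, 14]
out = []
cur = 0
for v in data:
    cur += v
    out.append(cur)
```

Cumulative sum ends at 48
`out` takes the values: [] → [6] → [6, 18] → [6, 18, 20] → [6, 18, 20, 34] → [6, 18, 20, 34, 48]
So `out[-1]` = 48

Answer: 48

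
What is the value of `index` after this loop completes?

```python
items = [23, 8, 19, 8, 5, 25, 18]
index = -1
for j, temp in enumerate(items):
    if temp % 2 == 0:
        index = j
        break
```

First even number index in [23, 8, 19, 8, 5, 25, 18]
`index` takes the values: -1 → 1

Answer: 1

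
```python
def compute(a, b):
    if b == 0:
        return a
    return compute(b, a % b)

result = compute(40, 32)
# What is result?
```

compute(40, 32) -> compute(32, 8) -> compute(8, 0) -> 8

Answer: 8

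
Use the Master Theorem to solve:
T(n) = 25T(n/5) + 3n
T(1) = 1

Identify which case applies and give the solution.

a=25, b=5, f(n)=3n. log_5(25) = 2. Since c=1 < 2, Case 1 applies: T(n) = Θ(n^log_b(a)) = O(n^2).

Answer: O(n^2) - Case 1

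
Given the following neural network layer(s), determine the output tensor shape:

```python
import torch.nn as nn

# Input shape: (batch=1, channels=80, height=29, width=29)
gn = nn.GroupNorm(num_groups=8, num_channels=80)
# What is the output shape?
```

Input: (1, 80, 29, 29) -> Output: (1, 80, 29, 29)

Answer: (1, 80, 29, 29)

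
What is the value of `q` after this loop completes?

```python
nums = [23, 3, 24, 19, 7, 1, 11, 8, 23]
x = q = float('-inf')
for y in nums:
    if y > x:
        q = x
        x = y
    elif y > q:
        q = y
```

Second largest (with repeats) in [23, 3, 24, 19, 7, 1, 11, 8, 23]
`q` takes the values: -inf → 3 → 23

Answer: 23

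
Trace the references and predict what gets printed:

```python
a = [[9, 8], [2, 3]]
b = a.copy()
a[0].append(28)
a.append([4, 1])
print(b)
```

Key concept: shallow copy with nested lists.
Step by step:
`a = [[9, 8], [2, 3]]` → a = [[9, 8], [2, 3]]
`b = a.copy()` → b = [[9, 8], [2, 3]]
`a[0].append(28)` → a = [[9, 8, 28], [2, 3]]; b = [[9, 8, 28], [2, 3]]
`a.append([4, 1])` → a = [[9, 8, 28], [2, 3], [4, 1]]
`print(b)` → prints [[9, 8, 28], [2, 3]]

Answer: [[9, 8, 28], [2, 3]]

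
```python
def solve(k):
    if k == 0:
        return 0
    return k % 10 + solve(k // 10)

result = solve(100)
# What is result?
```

Sum of digits of 100: 0 + 0 + 1 = 1

Answer: 1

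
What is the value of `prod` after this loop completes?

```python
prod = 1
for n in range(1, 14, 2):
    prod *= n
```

Product of 1, 3, 5, ... up to 13
`prod` takes the values: 1 → 3 → 15 → 105 → 945 → 10395 → 135135

Answer: 135135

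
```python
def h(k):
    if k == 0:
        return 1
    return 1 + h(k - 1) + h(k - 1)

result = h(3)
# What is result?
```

h(k) = 1 + 2·h(k-1), h(0)=1. Closed form: (1+1)·2^3 - 1 = 15.

Answer: 15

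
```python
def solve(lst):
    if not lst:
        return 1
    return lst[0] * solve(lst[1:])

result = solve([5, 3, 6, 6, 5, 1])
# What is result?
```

Product over [5, 3, 6, 6, 5, 1] = 5 * 3 * 6 * 6 * 5 * 1 = 2700

Answer: 2700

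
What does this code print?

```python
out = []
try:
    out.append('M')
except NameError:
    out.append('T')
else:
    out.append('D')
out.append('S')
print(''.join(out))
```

Execution trace: 'M' (try body, no exception) → 'D' (else) → 'S' (after the try/except). Output: MDS

Answer: MDS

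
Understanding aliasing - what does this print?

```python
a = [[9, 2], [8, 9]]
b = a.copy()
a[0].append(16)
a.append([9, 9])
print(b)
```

Key concept: shallow copy with nested lists.
Step by step:
`a = [[9, 2], [8, 9]]` → a = [[9, 2], [8, 9]]
`b = a.copy()` → b = [[9, 2], [8, 9]]
`a[0].append(16)` → a = [[9, 2, 16], [8, 9]]; b = [[9, 2, 16], [8, 9]]
`a.append([9, 9])` → a = [[9, 2, 16], [8, 9], [9, 9]]
`print(b)` → prints [[9, 2, 16], [8, 9]]

Answer: [[9, 2, 16], [8, 9]]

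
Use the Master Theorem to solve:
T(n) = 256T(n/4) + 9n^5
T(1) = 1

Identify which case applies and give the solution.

a=256, b=4, f(n)=9n^5. log_4(256) = 4. Since c=5 > 4 and the regularity condition holds (256(n/4)^5 = (256/4^5)n^5 with 256/4^5 < 1), Case 3 applies: T(n) = Θ(f(n)) = O(n^5).

Answer: O(n^5) - Case 3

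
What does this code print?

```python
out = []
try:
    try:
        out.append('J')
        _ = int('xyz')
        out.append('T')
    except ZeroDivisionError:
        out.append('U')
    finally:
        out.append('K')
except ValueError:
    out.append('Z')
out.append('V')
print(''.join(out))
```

Execution trace: 'J' (try body) → 'K' (finally) → 'Z' (outer except ValueError) → 'V' (after the try/except). Output: JKZV

Answer: JKZV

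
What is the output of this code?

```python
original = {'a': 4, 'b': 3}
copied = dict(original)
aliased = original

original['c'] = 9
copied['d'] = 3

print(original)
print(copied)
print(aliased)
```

Key concept: dict() creates copy, assignment creates alias.
Step by step:
`original = {'a': 4, 'b': 3}` → original = {'a': 4, 'b': 3}
`copied = dict(original)` → copied = {'a': 4, 'b': 3}
`aliased = original` → aliased = {'a': 4, 'b': 3} (same object as original)
`original['c'] = 9` → original = {'a': 4, 'b': 3, 'c': 9} (same object as aliased); aliased = {'a': 4, 'b': 3, 'c': 9} (same object as original)
`copied['d'] = 3` → copied = {'a': 4, 'b': 3, 'd': 3}
`print(original)` → prints {'a': 4, 'b': 3, 'c': 9}
`print(copied)` → prints {'a': 4, 'b': 3, 'd': 3}
`print(aliased)` → prints {'a': 4, 'b': 3, 'c': 9}

Answer:
{'a': 4, 'b': 3, 'c': 9}
{'a': 4, 'b': 3, 'd': 3}
{'a': 4, 'b': 3, 'c': 9}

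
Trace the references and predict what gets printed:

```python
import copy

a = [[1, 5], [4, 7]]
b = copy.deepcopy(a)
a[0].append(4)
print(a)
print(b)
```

Key concept: deep copy is fully independent.
Step by step:
`a = [[1, 5], [4, 7]]` → a = [[1, 5], [4, 7]]
`b = copy.deepcopy(a)` → b = [[1, 5], [4, 7]]
`a[0].append(4)` → a = [[1, 5, 4], [4, 7]]
`print(a)` → prints [[1, 5, 4], [4, 7]]
`print(b)` → prints [[1, 5], [4, 7]]

Answer:
[[1, 5, 4], [4, 7]]
[[1, 5], [4, 7]]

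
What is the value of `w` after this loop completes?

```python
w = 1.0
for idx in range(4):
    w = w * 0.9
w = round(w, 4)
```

Exponential decay: 1.0 * 0.9^4
`w` takes the values: 1.0 → 0.9 → 0.81 → 0.729 → 0.6561

Answer: 0.6561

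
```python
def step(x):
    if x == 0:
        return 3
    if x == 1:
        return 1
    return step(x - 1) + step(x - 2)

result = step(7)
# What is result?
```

Build up from base cases: step(0)=3, step(1)=1, step(2)=4, step(3)=5, step(4)=9, step(5)=14, step(6)=23, ..., step(7)=37

Answer: 37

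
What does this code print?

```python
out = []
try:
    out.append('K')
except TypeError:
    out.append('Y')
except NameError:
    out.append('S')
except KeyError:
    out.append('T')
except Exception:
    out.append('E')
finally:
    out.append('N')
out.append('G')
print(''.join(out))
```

Execution trace: 'K' (try body, no exception) → 'N' (finally) → 'G' (after the try/except). Output: KNG

Answer: KNG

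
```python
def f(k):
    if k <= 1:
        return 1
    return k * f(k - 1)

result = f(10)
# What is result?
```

f(10) = 10 * 9 * 8 * 7 * 6 * 5 * 4 * 3 * 2 * 1 = 3628800

Answer: 3628800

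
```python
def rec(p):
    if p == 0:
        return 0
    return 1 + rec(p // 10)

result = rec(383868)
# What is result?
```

Count of digits of 383868: 6

Answer: 6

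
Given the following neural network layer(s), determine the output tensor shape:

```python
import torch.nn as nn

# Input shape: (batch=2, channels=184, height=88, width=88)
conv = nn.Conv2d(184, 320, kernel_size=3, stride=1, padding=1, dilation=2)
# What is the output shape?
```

Input: (2, 184, 88, 88) -> Output: (2, 320, 86, 86)

Answer: (2, 320, 86, 86)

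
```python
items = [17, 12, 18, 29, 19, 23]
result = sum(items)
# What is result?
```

Trace:
`items = [17, 12, 18, 29, 19, 23]` → items = [17, 12, 18, 29, 19, 23]
`result = sum(items)` → result = 118
So result = 118

Answer: 118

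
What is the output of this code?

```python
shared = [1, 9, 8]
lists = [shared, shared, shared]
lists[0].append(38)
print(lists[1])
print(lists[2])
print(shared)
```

Key concept: list of same reference.
Step by step:
`shared = [1, 9, 8]` → shared = [1, 9, 8]
`lists = [shared, shared, shared]` → lists = [[1, 9, 8], [1, 9, 8], [1, 9, 8]]
`lists[0].append(38)` → shared = [1, 9, 8, 38]; lists = [[1, 9, 8, 38], [1, 9, 8, 38], [1, 9, 8, 38]]
`print(lists[1])` → prints [1, 9, 8, 38]
`print(lists[2])` → prints [1, 9, 8, 38]
`print(shared)` → prints [1, 9, 8, 38]

Answer:
[1, 9, 8, 38]
[1, 9, 8, 38]
[1, 9, 8, 38]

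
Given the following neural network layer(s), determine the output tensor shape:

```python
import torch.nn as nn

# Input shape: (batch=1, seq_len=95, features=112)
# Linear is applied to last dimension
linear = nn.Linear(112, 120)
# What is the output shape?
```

Input: (1, 95, 112) -> Output: (1, 95, 120)

Answer: (1, 95, 120)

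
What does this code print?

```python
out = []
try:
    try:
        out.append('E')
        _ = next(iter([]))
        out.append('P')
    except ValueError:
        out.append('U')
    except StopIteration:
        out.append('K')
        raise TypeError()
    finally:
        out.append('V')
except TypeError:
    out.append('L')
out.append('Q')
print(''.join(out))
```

Execution trace: 'E' (inner try body) → 'K' (inner except StopIteration) → 'V' (inner finally) → 'L' (outer except TypeError) → 'Q' (after the try/except). Output: EKVLQ

Answer: EKVLQ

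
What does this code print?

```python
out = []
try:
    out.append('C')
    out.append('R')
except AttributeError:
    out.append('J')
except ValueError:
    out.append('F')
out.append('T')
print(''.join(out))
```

Execution trace: 'C' (try body) → 'R' (try body, no exception) → 'T' (after the try/except). Output: CRT

Answer: CRT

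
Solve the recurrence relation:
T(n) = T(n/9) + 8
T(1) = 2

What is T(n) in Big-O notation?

Each step divides n by 9 and adds 8. After log_9(n) steps we reach T(1)=2. So T(n) = 8·log_9(n) + 2 = O(log n).

Answer: O(log n)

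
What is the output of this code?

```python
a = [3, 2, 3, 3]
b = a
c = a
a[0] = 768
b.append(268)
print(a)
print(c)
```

Key concept: multiple aliases.
Step by step:
`a = [3, 2, 3, 3]` → a = [3, 2, 3, 3]
`b = a` → b = [3, 2, 3, 3] (same object as a)
`c = a` → c = [3, 2, 3, 3] (same object as a, b)
`a[0] = 768` → a = [768, 2, 3, 3] (same object as b, c); b = [768, 2, 3, 3] (same object as a, c); c = [768, 2, 3, 3] (same object as a, b)
`b.append(268)` → a = [768, 2, 3, 3, 268] (same object as b, c); b = [768, 2, 3, 3, 268] (same object as a, c); c = [768, 2, 3, 3, 268] (same object as a, b)
`print(a)` → prints [768, 2, 3, 3, 268]
`print(c)` → prints [768, 2, 3, 3, 268]

Answer:
[768, 2, 3, 3, 268]
[768, 2, 3, 3, 268]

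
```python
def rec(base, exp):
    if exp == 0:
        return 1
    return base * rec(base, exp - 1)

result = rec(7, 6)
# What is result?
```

rec(7, 6) = 7 * 7 * 7 * 7 * 7 * 7 = 117649

Answer: 117649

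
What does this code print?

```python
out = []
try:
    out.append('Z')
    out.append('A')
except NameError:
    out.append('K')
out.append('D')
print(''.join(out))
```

Execution trace: 'Z' (try body) → 'A' (try body, no exception) → 'D' (after the try/except). Output: ZAD

Answer: ZAD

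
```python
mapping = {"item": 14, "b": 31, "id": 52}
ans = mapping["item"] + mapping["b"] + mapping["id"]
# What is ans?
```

Trace:
`mapping = {"item": 14, "b": 31, "id": 52}` → mapping = {'item': 14, 'b': 31, 'id': 52}
`ans = mapping["item"] + mapping["b"] + mapping["id"]` → ans = 97
So ans = 97

Answer: 97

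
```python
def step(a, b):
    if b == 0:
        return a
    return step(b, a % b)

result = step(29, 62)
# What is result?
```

step(29, 62) -> step(62, 29) -> step(29, 4) -> step(4, 1) -> step(1, 0) -> 1

Answer: 1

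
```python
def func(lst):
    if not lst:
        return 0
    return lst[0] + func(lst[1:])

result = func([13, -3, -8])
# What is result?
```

13 + (-3) + (-8) + 0 = 2

Answer: 2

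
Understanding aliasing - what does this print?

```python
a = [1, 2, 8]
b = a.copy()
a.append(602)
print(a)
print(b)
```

Key concept: list.copy() creates independent copy.
Step by step:
`a = [1, 2, 8]` → a = [1, 2, 8]
`b = a.copy()` → b = [1, 2, 8]
`a.append(602)` → a = [1, 2, 8, 602]
`print(a)` → prints [1, 2, 8, 602]
`print(b)` → prints [1, 2, 8]

Answer:
[1, 2, 8, 602]
[1, 2, 8]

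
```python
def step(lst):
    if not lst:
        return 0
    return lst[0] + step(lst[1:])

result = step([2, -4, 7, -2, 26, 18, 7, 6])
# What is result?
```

2 + (-4) + 7 + (-2) + 26 + 18 + 7 + 6 + 0 = 60

Answer: 60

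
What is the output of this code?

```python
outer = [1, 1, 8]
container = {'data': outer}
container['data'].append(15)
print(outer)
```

Key concept: dict holds reference to list.
Step by step:
`outer = [1, 1, 8]` → outer = [1, 1, 8]
`container = {'data': outer}` → container = {'data': [1, 1, 8]}
`container['data'].append(15)` → outer = [1, 1, 8, 15]; container = {'data': [1, 1, 8, 15]}
`print(outer)` → prints [1, 1, 8, 15]

Answer: [1, 1, 8, 15]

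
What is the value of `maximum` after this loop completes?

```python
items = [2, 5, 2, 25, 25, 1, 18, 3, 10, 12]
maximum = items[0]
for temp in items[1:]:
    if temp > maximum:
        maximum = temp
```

Maximum of [2, 5, 2, 25, 25, 1, 18, 3, 10, 12]
`maximum` takes the values: 2 → 5 → 25

Answer: 25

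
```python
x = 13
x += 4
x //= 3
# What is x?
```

Trace:
`x = 13` → x = 13
`x += 4` → x = 17
`x //= 3` → x = 5
So x = 5

Answer: 5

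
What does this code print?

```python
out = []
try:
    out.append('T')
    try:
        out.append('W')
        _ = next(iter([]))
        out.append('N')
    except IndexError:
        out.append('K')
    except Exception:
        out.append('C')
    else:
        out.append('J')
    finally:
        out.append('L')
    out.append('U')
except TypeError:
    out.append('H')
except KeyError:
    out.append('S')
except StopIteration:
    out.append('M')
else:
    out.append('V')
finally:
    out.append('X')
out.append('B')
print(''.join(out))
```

Execution trace: 'T' (try body) → 'W' (inner try body) → 'C' (inner except Exception) → 'L' (inner finally) → 'U' (try body, no exception) → 'V' (else) → 'X' (finally) → 'B' (after the try/except). Output: TWCLUVXB

Answer: TWCLUVXB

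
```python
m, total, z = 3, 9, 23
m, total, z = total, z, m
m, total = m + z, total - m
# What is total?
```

Trace:
`m, total, z = 3, 9, 23` → m = 3; total = 9; z = 23
`m, total, z = total, z, m` → m = 9; total = 23; z = 3
`m, total = m + z, total - m` → m = 12; total = 14
So total = 14

Answer: 14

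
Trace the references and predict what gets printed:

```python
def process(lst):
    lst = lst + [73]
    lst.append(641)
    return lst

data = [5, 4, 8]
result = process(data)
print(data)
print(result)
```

Key concept: rebinding parameter vs mutation.
Step by step:
`data = [5, 4, 8]` → data = [5, 4, 8]
`result = process(data)` → result = [5, 4, 8, 73, 641]
`print(data)` → prints [5, 4, 8]
`print(result)` → prints [5, 4, 8, 73, 641]

Answer:
[5, 4, 8]
[5, 4, 8, 73, 641]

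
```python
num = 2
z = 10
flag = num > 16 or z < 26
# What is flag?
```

Trace:
`num = 2` → num = 2
`z = 10` → z = 10
`flag = num > 16 or z < 26` → flag = True
So flag = True

Answer: True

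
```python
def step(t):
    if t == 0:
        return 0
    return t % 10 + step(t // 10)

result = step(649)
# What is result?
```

Sum of digits of 649: 9 + 4 + 6 = 19

Answer: 19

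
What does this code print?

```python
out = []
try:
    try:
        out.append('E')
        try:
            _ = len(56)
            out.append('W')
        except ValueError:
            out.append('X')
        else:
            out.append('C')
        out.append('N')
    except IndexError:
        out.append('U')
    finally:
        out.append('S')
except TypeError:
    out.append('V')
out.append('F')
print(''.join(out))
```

Execution trace: 'E' (try body) → 'S' (finally) → 'V' (outer except TypeError) → 'F' (after the try/except). Output: ESVF

Answer: ESVF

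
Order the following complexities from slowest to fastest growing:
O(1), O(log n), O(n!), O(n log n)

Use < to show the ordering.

Ordered by growth rate: O(1) < O(log n) < O(n log n) < O(n!)

Answer: O(1) < O(log n) < O(n log n) < O(n!)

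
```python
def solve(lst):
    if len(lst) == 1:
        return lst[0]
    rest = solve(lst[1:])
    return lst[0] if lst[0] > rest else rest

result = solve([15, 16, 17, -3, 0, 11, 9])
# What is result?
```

Recursive max over [15, 16, 17, -3, 0, 11, 9] = 17

Answer: 17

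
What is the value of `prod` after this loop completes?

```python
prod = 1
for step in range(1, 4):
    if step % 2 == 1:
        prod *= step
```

Product of odd numbers 1 to 3
`prod` takes the values: 1 → 3

Answer: 3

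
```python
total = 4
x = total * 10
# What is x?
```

Trace:
`total = 4` → total = 4
`x = total * 10` → x = 40
So x = 40

Answer: 40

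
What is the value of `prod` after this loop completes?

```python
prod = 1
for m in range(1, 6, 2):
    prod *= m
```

Product of 1, 3, 5, ... up to 5
`prod` takes the values: 1 → 3 → 15

Answer: 15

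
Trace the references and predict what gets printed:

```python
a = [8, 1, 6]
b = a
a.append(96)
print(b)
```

Key concept: basic list aliasing.
Step by step:
`a = [8, 1, 6]` → a = [8, 1, 6]
`b = a` → b = [8, 1, 6] (same object as a)
`a.append(96)` → a = [8, 1, 6, 96] (same object as b); b = [8, 1, 6, 96] (same object as a)
`print(b)` → prints [8, 1, 6, 96]

Answer: [8, 1, 6, 96]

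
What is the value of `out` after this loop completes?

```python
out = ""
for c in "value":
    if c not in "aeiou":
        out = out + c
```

Remove vowels from 'value'
`out` takes the values: "" → "v" → "vl"

Answer: "vl"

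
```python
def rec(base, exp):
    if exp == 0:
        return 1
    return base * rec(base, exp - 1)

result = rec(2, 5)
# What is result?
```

rec(2, 5) = 2 * 2 * 2 * 2 * 2 = 32

Answer: 32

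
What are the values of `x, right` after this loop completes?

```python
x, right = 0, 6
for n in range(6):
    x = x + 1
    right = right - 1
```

x goes 0→6, right goes 6→0
`x, right` takes the values: (0, 6) → (1, 6) → (1, 5) → (2, 5) → (2, 4) → (3, 4) → (3, 3) → (4, 3) → (4, 2) → (5, 2) → (5, 1) → (6, 1) → (6, 0)

Answer: 6, 0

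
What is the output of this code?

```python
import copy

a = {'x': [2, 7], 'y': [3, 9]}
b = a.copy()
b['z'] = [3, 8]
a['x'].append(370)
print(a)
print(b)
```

Key concept: shallow copy of dict with mutable values.
Step by step:
`a = {'x': [2, 7], 'y': [3, 9]}` → a = {'x': [2, 7], 'y': [3, 9]}
`b = a.copy()` → b = {'x': [2, 7], 'y': [3, 9]}
`b['z'] = [3, 8]` → b = {'x': [2, 7], 'y': [3, 9], 'z': [3, 8]}
`a['x'].append(370)` → a = {'x': [2, 7, 370], 'y': [3, 9]}; b = {'x': [2, 7, 370], 'y': [3, 9], 'z': [3, 8]}
`print(a)` → prints {'x': [2, 7, 370], 'y': [3, 9]}
`print(b)` → prints {'x': [2, 7, 370], 'y': [3, 9], 'z': [3, 8]}

Answer:
{'x': [2, 7, 370], 'y': [3, 9]}
{'x': [2, 7, 370], 'y': [3, 9], 'z': [3, 8]}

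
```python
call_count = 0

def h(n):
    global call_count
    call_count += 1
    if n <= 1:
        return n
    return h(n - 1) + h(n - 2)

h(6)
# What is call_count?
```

Calls(n) = 1 + Calls(n-1) + Calls(n-2); Calls(0)=Calls(1)=1. For n=6 this gives 25.

Answer: 25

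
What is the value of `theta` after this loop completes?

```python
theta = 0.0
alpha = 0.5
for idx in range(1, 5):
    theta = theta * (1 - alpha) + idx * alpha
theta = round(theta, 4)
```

Moving average with lr=0.5
`theta` takes the values: 0.0 → 0.5 → 1.25 → 2.125 → 3.0625

Answer: 3.0625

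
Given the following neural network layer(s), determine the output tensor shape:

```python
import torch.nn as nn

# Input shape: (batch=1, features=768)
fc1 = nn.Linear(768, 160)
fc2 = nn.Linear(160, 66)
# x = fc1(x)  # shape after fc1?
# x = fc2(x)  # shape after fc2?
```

Input: (1, 768) -> after fc1: (1, 160) -> Output: (1, 66)

Answer: (1, 66)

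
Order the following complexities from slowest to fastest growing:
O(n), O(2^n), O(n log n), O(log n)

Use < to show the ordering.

Ordered by growth rate: O(log n) < O(n) < O(n log n) < O(2^n)

Answer: O(log n) < O(n) < O(n log n) < O(2^n)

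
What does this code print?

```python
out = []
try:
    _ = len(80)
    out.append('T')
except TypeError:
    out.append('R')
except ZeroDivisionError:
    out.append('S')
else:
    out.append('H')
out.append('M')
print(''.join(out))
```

Execution trace: 'R' (except TypeError) → 'M' (after the try/except). Output: RM

Answer: RM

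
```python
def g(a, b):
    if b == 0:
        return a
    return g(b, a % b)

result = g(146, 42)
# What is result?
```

g(146, 42) -> g(42, 20) -> g(20, 2) -> g(2, 0) -> 2

Answer: 2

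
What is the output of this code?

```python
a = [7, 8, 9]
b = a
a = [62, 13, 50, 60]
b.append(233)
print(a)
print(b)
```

Key concept: rebinding vs mutation: a is rebound to a new list, b still points at the original.
Step by step:
`a = [7, 8, 9]` → a = [7, 8, 9]
`b = a` → b = [7, 8, 9] (same object as a)
`a = [62, 13, 50, 60]` → a = [62, 13, 50, 60]
`b.append(233)` → b = [7, 8, 9, 233]
`print(a)` → prints [62, 13, 50, 60]
`print(b)` → prints [7, 8, 9, 233]

Answer:
[62, 13, 50, 60]
[7, 8, 9, 233]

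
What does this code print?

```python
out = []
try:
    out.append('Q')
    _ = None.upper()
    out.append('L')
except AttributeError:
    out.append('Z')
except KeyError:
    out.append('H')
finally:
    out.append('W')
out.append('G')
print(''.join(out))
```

Execution trace: 'Q' (try body) → 'Z' (except AttributeError) → 'W' (finally) → 'G' (after the try/except). Output: QZWG

Answer: QZWG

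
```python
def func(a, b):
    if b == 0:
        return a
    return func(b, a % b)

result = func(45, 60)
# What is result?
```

func(45, 60) -> func(60, 45) -> func(45, 15) -> func(15, 0) -> 15

Answer: 15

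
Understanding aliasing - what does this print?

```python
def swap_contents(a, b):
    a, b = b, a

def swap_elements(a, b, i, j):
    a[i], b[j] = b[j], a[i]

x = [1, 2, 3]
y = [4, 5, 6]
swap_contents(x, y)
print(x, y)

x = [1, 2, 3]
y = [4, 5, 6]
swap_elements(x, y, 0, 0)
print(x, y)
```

Key concept: parameter rebinding vs mutation.
Step by step:
`x = [1, 2, 3]` → x = [1, 2, 3]
`y = [4, 5, 6]` → y = [4, 5, 6]
`swap_contents(x, y)` → no visible change to tracked variables
`print(x, y)` → prints [1, 2, 3] [4, 5, 6]
`x = [1, 2, 3]` → x = [1, 2, 3]
`y = [4, 5, 6]` → y = [4, 5, 6]
`swap_elements(x, y, 0, 0)` → x = [4, 2, 3]; y = [1, 5, 6]
`print(x, y)` → prints [4, 2, 3] [1, 5, 6]

Answer:
[1, 2, 3] [4, 5, 6]
[4, 2, 3] [1, 5, 6]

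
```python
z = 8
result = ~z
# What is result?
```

Trace:
`z = 8` → z = 8
`result = ~z` → result = -9
So result = -9

Answer: -9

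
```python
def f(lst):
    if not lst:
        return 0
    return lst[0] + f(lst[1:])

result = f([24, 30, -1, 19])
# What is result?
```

24 + 30 + (-1) + 19 + 0 = 72

Answer: 72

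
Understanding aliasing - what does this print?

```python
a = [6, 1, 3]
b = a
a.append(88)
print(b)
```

Key concept: basic list aliasing.
Step by step:
`a = [6, 1, 3]` → a = [6, 1, 3]
`b = a` → b = [6, 1, 3] (same object as a)
`a.append(88)` → a = [6, 1, 3, 88] (same object as b); b = [6, 1, 3, 88] (same object as a)
`print(b)` → prints [6, 1, 3, 88]

Answer: [6, 1, 3, 88]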